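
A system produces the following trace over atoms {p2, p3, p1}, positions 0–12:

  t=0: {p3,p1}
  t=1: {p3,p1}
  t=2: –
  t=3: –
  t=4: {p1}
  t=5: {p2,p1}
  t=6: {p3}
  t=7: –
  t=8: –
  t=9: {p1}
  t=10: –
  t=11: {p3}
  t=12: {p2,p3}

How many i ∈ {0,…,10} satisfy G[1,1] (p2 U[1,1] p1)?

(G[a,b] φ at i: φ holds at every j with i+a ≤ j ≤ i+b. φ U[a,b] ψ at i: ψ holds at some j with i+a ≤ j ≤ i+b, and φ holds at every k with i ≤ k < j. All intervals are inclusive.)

0

Evaluate at each i in [0,10]:
  i=0: ✗ (fails at j=1)
  i=1: ✗ (fails at j=2)
  i=2: ✗ (fails at j=3)
  i=3: ✗ (fails at j=4)
  i=4: ✗ (fails at j=5)
  i=5: ✗ (fails at j=6)
  i=6: ✗ (fails at j=7)
  i=7: ✗ (fails at j=8)
  i=8: ✗ (fails at j=9)
  i=9: ✗ (fails at j=10)
  i=10: ✗ (fails at j=11)
Positions where it holds: {} → 0.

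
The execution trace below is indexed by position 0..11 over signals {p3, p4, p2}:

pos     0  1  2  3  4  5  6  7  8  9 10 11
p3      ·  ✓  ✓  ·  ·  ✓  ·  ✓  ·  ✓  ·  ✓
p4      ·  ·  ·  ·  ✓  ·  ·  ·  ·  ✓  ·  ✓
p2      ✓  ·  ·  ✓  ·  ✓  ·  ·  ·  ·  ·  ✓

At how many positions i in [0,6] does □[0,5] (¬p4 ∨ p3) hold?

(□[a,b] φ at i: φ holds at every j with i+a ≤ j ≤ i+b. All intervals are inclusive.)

Evaluate at each i in [0,6]:
  i=0: ✗ (fails at j=4)
  i=1: ✗ (fails at j=4)
  i=2: ✗ (fails at j=4)
  i=3: ✗ (fails at j=4)
  i=4: ✗ (fails at j=4)
  i=5: ✓ (all of [5,10])
  i=6: ✓ (all of [6,11])
Positions where it holds: {5, 6} → 2.

2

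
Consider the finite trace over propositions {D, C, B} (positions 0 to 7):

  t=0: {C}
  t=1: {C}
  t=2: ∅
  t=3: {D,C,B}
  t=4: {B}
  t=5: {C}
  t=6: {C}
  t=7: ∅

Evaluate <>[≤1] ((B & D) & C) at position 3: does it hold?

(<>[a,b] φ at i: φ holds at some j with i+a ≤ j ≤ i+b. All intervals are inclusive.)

True

Check ((B & D) & C) at each j in [3,4]:
  j=3: true
  j=4: false
Found at j=3 → formula holds.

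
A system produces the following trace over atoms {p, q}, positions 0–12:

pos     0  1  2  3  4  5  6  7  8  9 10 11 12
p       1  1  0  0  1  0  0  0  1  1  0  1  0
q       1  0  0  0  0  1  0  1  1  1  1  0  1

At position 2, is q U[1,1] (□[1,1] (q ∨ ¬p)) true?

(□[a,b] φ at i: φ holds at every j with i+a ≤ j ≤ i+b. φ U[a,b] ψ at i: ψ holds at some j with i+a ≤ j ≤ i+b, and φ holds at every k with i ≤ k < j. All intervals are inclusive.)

Does not hold

Need some j in [3,3] with □[1,1] (q ∨ ¬p), and q at every k in [2,j-1].
  j=3: □[1,1] (q ∨ ¬p) — fails at 4.
No j in the window works → until fails.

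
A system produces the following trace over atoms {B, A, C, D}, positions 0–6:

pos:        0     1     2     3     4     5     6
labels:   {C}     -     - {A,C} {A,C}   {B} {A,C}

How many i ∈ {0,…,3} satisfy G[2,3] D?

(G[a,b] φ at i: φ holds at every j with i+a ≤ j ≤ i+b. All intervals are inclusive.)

0

Evaluate at each i in [0,3]:
  i=0: ✗ (fails at j=2)
  i=1: ✗ (fails at j=3)
  i=2: ✗ (fails at j=4)
  i=3: ✗ (fails at j=5)
Positions where it holds: {} → 0.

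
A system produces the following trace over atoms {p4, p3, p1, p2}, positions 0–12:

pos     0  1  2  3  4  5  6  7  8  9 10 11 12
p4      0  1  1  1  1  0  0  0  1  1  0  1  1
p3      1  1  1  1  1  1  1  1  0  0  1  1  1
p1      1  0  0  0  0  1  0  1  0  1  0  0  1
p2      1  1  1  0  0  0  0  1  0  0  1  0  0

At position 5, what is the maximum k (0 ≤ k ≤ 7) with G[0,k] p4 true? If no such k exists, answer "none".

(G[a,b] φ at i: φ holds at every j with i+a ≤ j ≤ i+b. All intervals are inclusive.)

none

p4 must hold from j=5 onward; find where it first fails.
  j=5: fails → no k works.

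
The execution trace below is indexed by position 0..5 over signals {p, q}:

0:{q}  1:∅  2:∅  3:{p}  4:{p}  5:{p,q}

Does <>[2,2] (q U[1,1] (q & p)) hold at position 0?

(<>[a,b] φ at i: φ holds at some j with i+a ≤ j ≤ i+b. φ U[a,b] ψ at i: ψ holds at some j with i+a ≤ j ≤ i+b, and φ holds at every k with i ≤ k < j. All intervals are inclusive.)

Does not hold

Check (q U[1,1] (q & p)) at each j in [2,2]:
  j=2: fails
No position in the window satisfies it → formula fails.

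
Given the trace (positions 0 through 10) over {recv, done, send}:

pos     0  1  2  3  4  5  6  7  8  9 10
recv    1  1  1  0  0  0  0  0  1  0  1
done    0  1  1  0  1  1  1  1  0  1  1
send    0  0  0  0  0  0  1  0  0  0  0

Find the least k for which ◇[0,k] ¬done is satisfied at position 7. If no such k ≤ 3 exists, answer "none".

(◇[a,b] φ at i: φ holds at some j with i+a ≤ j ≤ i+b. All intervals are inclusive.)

1

Scan j = 7,8,… for ¬done:
  j=7: fails
  j=8: holds
First hit at j=8, so smallest k = 8-7 = 1.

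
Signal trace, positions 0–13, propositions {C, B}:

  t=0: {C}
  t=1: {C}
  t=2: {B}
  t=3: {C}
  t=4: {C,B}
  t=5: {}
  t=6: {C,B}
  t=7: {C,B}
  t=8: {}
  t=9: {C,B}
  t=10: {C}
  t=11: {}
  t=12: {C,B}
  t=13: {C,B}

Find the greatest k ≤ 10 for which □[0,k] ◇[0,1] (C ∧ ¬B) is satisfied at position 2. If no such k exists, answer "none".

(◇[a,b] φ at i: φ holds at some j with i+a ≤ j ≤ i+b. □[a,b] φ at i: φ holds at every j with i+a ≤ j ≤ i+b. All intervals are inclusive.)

◇[0,1] (C ∧ ¬B) must hold from j=2 onward; find where it first fails.
  j=2: holds
  j=3: holds
  j=4: fails
Holds on [2,3], so largest k = 1.

1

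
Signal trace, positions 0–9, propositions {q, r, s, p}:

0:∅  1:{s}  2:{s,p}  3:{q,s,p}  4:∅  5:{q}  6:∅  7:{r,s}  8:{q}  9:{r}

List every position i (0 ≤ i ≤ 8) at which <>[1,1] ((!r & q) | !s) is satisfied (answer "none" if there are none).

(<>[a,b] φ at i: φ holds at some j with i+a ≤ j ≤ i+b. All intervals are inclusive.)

2, 3, 4, 5, 7, 8

Evaluate at each i in [0,8]:
  i=0: ✗ (none in [1,1])
  i=1: ✗ (none in [2,2])
  i=2: ✓ (witness j=3)
  i=3: ✓ (witness j=4)
  i=4: ✓ (witness j=5)
  i=5: ✓ (witness j=6)
  i=6: ✗ (none in [7,7])
  i=7: ✓ (witness j=8)
  i=8: ✓ (witness j=9)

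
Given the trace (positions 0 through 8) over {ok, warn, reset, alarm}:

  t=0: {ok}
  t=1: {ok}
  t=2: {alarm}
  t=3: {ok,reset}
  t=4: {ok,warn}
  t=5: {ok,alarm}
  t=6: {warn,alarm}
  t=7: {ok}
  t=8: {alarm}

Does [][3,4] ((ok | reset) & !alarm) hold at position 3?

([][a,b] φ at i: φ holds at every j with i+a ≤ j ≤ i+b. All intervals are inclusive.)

Does not hold

Check ((ok | reset) & !alarm) at every j in [6,7]:
  j=6: false
  j=7: true
Fails at j=6 → formula fails.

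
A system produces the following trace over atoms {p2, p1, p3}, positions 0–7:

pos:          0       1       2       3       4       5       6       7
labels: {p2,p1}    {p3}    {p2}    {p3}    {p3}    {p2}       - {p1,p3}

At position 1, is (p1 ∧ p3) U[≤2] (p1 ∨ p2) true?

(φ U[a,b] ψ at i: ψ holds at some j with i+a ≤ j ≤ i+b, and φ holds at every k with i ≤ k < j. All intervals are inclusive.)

Need some j in [1,3] with (p1 ∨ p2), and (p1 ∧ p3) at every k in [1,j-1].
  j=1: (p1 ∨ p2) false.
  j=2: (p1 ∨ p2) holds, but (p1 ∧ p3) fails at k=1 → not this j.
  j=3: (p1 ∨ p2) false.
No j in the window works → until fails.

Does not hold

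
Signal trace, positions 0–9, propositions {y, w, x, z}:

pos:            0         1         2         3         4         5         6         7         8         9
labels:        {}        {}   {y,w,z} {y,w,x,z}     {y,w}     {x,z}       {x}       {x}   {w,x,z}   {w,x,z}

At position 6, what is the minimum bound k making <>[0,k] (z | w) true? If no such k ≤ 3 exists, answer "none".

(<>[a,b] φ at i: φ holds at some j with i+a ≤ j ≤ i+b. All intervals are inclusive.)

2

Scan j = 6,7,… for (z | w):
  j=6: fails
  j=7: fails
  j=8: holds
First hit at j=8, so smallest k = 8-6 = 2.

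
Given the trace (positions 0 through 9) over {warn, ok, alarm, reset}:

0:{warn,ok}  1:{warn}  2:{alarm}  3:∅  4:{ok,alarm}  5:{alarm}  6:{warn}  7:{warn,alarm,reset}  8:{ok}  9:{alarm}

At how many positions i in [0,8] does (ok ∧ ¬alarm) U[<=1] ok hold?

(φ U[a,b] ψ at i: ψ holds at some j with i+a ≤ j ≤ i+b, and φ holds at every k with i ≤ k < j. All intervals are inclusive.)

Evaluate at each i in [0,8]:
  i=0: ✓ (rhs at j=0)
  i=1: ✗ (no rhs in [1,2])
  i=2: ✗ (no rhs in [2,3])
  i=3: ✗ (lhs fails at k=3 before rhs at j=4)
  i=4: ✓ (rhs at j=4)
  i=5: ✗ (no rhs in [5,6])
  i=6: ✗ (no rhs in [6,7])
  i=7: ✗ (lhs fails at k=7 before rhs at j=8)
  i=8: ✓ (rhs at j=8)
Positions where it holds: {0, 4, 8} → 3.

3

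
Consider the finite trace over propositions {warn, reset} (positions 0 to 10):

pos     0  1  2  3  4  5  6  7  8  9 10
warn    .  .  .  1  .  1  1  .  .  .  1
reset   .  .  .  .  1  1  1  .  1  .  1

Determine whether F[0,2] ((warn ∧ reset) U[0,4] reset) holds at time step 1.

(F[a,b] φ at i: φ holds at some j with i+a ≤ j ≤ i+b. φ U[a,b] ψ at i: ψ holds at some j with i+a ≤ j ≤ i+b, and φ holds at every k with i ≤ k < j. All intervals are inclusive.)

Check ((warn ∧ reset) U[0,4] reset) at each j in [1,3]:
  j=1: fails
  j=2: fails
  j=3: fails
No position in the window satisfies it → formula fails.

False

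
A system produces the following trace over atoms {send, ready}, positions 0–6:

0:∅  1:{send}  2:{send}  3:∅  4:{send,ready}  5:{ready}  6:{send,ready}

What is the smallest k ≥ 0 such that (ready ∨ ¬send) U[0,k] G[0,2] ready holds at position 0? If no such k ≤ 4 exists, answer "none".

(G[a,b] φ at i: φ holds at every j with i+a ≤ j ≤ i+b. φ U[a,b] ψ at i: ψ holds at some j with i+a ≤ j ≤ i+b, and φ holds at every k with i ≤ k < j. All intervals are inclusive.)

none

Need earliest j ≥ 0 with G[0,2] ready, and (ready ∨ ¬send) at every k in [0,j-1].
  j=0: rhs fails.
  j=1: rhs fails.
  j=2: rhs fails.
  j=3: rhs fails.
  j=4: rhs holds but lhs fails at k=1.
No witness within the range → none.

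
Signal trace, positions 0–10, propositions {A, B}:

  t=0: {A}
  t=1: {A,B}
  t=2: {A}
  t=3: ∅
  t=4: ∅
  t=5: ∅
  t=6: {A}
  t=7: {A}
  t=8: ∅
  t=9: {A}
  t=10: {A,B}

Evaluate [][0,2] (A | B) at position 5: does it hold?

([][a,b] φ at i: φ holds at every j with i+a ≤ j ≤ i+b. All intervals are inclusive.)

Check (A | B) at every j in [5,7]:
  j=5: false
  j=6: true
  j=7: true
Fails at j=5 → formula fails.

No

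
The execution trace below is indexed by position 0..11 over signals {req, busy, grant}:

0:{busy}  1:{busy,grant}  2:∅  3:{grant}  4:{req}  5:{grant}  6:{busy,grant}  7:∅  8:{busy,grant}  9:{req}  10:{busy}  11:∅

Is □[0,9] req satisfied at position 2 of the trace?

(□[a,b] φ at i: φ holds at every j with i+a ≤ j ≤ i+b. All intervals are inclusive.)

No

Check req at every j in [2,11]:
  j=2: false
  j=3: false
  j=4: true
  j=5: false
  j=6: false
  j=7: false
  j=8: false
  j=9: true
  j=10: false
  j=11: false
Fails at j=2 → formula fails.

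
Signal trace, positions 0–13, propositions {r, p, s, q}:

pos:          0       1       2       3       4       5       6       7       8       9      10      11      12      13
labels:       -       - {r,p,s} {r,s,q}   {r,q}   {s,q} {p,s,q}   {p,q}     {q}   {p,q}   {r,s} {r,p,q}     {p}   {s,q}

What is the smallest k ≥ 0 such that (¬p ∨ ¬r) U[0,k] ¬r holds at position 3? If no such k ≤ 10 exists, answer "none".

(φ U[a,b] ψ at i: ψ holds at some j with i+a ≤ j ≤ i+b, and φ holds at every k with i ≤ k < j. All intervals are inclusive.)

Need earliest j ≥ 3 with ¬r, and (¬p ∨ ¬r) at every k in [3,j-1].
  j=3: rhs fails.
  j=4: rhs fails.
  j=5: rhs holds; lhs holds on [3,4]. k = 2.

2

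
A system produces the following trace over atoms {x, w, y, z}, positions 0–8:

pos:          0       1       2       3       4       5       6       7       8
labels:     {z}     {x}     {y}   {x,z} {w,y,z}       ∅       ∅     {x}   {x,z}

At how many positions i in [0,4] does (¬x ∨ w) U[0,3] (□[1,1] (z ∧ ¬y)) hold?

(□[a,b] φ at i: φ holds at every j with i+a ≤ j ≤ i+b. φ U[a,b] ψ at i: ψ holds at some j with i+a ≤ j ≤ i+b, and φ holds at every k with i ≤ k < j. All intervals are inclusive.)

2

Evaluate at each i in [0,4]:
  i=0: ✗ (lhs fails at k=1 before rhs at j=2)
  i=1: ✗ (lhs fails at k=1 before rhs at j=2)
  i=2: ✓ (rhs at j=2)
  i=3: ✗ (no rhs in [3,6])
  i=4: ✓ (rhs at j=7; lhs holds on [4,6])
Positions where it holds: {2, 4} → 2.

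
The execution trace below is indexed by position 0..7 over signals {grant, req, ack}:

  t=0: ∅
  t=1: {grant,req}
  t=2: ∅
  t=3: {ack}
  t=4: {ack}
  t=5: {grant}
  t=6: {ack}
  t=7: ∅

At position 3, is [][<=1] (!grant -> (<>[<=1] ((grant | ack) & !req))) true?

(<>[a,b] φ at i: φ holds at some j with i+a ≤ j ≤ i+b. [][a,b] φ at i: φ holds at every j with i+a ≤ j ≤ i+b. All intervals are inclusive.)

Check (!grant -> (<>[<=1] ((grant | ack) & !req))) at every j in [3,4]:
  j=3: antecedent true; consequent holds (witness at 3) → ✓
  j=4: antecedent true; consequent holds (witness at 4) → ✓
All positions satisfy it → formula holds.

Yes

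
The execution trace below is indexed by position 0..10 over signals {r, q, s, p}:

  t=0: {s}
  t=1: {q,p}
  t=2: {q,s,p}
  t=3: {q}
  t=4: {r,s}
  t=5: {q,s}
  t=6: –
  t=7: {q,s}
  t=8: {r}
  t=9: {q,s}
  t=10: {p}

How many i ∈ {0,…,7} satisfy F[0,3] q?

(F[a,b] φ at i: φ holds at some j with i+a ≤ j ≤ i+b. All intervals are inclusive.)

8

Evaluate at each i in [0,7]:
  i=0: ✓ (witness j=1)
  i=1: ✓ (witness j=1)
  i=2: ✓ (witness j=2)
  i=3: ✓ (witness j=3)
  i=4: ✓ (witness j=5)
  i=5: ✓ (witness j=5)
  i=6: ✓ (witness j=7)
  i=7: ✓ (witness j=7)
Positions where it holds: {0, 1, 2, 3, 4, 5, 6, 7} → 8.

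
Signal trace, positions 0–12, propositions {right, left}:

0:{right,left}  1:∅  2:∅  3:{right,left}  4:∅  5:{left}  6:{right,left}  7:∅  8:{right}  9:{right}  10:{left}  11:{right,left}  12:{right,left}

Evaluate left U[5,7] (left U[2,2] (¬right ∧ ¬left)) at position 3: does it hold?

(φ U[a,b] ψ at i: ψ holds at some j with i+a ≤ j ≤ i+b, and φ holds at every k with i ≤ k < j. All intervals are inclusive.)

Need some j in [8,10] with (left U[2,2] (¬right ∧ ¬left)), and left at every k in [3,j-1].
  j=8: (left U[2,2] (¬right ∧ ¬left)) — fails.
  j=9: (left U[2,2] (¬right ∧ ¬left)) — fails.
  j=10: (left U[2,2] (¬right ∧ ¬left)) — fails.
No j in the window works → until fails.

No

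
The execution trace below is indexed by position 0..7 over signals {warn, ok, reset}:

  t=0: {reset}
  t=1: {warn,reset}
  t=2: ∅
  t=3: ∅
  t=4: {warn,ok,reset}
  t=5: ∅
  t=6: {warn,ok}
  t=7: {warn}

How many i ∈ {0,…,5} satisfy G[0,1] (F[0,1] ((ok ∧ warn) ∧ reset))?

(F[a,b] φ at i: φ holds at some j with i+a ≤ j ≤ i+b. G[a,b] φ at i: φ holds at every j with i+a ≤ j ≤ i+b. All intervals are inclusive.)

1

Evaluate at each i in [0,5]:
  i=0: ✗ (fails at j=0)
  i=1: ✗ (fails at j=1)
  i=2: ✗ (fails at j=2)
  i=3: ✓ (all of [3,4])
  i=4: ✗ (fails at j=5)
  i=5: ✗ (fails at j=5)
Positions where it holds: {3} → 1.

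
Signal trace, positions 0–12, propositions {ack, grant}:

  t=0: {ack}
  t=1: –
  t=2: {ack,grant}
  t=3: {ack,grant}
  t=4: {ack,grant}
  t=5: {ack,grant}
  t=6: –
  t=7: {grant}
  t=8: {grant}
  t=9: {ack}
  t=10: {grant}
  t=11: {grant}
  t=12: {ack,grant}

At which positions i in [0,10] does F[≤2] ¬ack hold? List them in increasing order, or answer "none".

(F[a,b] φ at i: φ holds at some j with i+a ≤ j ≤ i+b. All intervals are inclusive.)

0, 1, 4, 5, 6, 7, 8, 9, 10

Evaluate at each i in [0,10]:
  i=0: ✓ (witness j=1)
  i=1: ✓ (witness j=1)
  i=2: ✗ (none in [2,4])
  i=3: ✗ (none in [3,5])
  i=4: ✓ (witness j=6)
  i=5: ✓ (witness j=6)
  i=6: ✓ (witness j=6)
  i=7: ✓ (witness j=7)
  i=8: ✓ (witness j=8)
  i=9: ✓ (witness j=10)
  i=10: ✓ (witness j=10)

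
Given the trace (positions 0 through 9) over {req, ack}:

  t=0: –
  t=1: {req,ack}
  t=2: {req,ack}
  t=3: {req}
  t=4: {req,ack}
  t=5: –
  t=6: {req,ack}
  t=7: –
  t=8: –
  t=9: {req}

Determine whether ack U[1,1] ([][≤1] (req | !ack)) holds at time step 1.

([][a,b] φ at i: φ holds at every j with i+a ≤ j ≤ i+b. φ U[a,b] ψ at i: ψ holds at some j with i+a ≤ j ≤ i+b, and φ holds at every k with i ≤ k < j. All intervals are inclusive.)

True

Need some j in [2,2] with [][≤1] (req | !ack), and ack at every k in [1,j-1].
  j=2: [][≤1] (req | !ack) holds; ack holds at every k in [1,1] → satisfied.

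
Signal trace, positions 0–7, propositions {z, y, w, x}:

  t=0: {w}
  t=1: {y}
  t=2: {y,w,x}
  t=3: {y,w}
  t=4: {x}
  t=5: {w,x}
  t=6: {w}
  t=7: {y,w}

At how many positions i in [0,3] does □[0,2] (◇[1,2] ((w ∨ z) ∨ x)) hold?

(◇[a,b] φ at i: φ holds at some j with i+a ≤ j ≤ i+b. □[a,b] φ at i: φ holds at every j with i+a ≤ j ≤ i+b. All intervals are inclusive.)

4

Evaluate at each i in [0,3]:
  i=0: ✓ (all of [0,2])
  i=1: ✓ (all of [1,3])
  i=2: ✓ (all of [2,4])
  i=3: ✓ (all of [3,5])
Positions where it holds: {0, 1, 2, 3} → 4.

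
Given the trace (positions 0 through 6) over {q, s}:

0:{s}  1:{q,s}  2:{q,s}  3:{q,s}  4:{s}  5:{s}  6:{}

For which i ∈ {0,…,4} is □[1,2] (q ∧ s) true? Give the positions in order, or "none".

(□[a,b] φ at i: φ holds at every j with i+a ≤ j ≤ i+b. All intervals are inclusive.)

Evaluate at each i in [0,4]:
  i=0: ✓ (all of [1,2])
  i=1: ✓ (all of [2,3])
  i=2: ✗ (fails at j=4)
  i=3: ✗ (fails at j=4)
  i=4: ✗ (fails at j=5)

0, 1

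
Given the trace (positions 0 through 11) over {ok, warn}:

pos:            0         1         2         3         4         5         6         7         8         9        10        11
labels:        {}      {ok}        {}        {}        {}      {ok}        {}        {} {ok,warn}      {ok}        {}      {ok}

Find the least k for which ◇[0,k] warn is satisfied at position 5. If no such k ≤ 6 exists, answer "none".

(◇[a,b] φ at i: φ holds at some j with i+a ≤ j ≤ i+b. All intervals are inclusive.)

3

Scan j = 5,6,… for warn:
  j=5: fails
  j=6: fails
  j=7: fails
  j=8: holds
First hit at j=8, so smallest k = 8-5 = 3.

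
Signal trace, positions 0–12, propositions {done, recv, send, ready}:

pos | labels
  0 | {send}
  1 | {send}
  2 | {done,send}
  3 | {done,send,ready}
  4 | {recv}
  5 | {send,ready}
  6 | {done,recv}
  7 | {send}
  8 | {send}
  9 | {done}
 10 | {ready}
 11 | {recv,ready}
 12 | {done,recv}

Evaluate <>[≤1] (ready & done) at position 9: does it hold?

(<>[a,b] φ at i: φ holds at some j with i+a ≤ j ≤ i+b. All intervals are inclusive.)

False

Check (ready & done) at each j in [9,10]:
  j=9: false
  j=10: false
No position in the window satisfies it → formula fails.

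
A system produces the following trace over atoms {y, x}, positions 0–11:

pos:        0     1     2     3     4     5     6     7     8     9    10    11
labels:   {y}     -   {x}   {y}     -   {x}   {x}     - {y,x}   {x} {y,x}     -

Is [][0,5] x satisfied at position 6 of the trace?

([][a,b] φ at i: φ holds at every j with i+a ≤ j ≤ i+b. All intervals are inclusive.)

Check x at every j in [6,11]:
  j=6: true
  j=7: false
  j=8: true
  j=9: true
  j=10: true
  j=11: false
Fails at j=7 → formula fails.

False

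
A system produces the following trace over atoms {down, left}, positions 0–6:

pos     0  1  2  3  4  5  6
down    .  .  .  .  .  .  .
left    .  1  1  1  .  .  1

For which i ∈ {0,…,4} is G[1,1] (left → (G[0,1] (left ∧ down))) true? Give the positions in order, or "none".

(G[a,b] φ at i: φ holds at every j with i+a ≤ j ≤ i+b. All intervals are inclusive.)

Evaluate at each i in [0,4]:
  i=0: ✗ (fails at j=1)
  i=1: ✗ (fails at j=2)
  i=2: ✗ (fails at j=3)
  i=3: ✓ (all of [4,4])
  i=4: ✓ (all of [5,5])

3, 4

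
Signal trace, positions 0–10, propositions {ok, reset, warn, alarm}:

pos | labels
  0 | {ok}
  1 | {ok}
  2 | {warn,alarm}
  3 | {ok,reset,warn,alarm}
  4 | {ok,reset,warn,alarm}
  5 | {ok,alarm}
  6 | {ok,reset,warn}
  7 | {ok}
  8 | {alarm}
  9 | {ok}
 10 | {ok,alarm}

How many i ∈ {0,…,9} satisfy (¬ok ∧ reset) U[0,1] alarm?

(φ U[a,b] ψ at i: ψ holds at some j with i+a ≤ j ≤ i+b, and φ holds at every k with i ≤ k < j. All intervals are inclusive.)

Evaluate at each i in [0,9]:
  i=0: ✗ (no rhs in [0,1])
  i=1: ✗ (lhs fails at k=1 before rhs at j=2)
  i=2: ✓ (rhs at j=2)
  i=3: ✓ (rhs at j=3)
  i=4: ✓ (rhs at j=4)
  i=5: ✓ (rhs at j=5)
  i=6: ✗ (no rhs in [6,7])
  i=7: ✗ (lhs fails at k=7 before rhs at j=8)
  i=8: ✓ (rhs at j=8)
  i=9: ✗ (lhs fails at k=9 before rhs at j=10)
Positions where it holds: {2, 3, 4, 5, 8} → 5.

5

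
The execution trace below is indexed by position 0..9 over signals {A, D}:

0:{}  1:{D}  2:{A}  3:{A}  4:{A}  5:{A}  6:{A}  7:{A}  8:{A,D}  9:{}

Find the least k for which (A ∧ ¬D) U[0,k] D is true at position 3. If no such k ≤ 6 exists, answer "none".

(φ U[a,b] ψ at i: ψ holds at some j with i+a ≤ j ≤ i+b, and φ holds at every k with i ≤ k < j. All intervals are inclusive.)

Need earliest j ≥ 3 with D, and (A ∧ ¬D) at every k in [3,j-1].
  j=3: rhs fails.
  j=4: rhs fails.
  j=5: rhs fails.
  j=6: rhs fails.
  j=7: rhs fails.
  j=8: rhs holds; lhs holds on [3,7]. k = 5.

5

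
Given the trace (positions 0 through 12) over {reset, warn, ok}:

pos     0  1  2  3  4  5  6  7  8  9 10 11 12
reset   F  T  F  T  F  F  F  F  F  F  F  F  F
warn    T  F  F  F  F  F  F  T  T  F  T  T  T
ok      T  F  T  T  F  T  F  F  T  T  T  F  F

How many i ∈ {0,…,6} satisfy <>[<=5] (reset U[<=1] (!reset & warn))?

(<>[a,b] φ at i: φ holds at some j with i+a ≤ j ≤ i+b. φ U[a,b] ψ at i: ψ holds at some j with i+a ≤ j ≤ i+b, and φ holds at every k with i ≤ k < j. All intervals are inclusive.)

6

Evaluate at each i in [0,6]:
  i=0: ✓ (witness j=0)
  i=1: ✗ (none in [1,6])
  i=2: ✓ (witness j=7)
  i=3: ✓ (witness j=7)
  i=4: ✓ (witness j=7)
  i=5: ✓ (witness j=7)
  i=6: ✓ (witness j=7)
Positions where it holds: {0, 2, 3, 4, 5, 6} → 6.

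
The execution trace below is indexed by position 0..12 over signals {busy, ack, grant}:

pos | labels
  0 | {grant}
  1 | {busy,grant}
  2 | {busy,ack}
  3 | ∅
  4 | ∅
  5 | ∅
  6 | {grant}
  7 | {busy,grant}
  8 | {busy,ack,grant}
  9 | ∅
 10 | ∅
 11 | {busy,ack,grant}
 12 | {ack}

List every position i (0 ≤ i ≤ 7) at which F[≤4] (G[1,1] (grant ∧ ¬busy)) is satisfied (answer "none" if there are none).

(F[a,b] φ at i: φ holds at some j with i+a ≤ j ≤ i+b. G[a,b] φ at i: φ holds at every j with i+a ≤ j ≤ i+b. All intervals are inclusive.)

Evaluate at each i in [0,7]:
  i=0: ✗ (none in [0,4])
  i=1: ✓ (witness j=5)
  i=2: ✓ (witness j=5)
  i=3: ✓ (witness j=5)
  i=4: ✓ (witness j=5)
  i=5: ✓ (witness j=5)
  i=6: ✗ (none in [6,10])
  i=7: ✗ (none in [7,11])

1, 2, 3, 4, 5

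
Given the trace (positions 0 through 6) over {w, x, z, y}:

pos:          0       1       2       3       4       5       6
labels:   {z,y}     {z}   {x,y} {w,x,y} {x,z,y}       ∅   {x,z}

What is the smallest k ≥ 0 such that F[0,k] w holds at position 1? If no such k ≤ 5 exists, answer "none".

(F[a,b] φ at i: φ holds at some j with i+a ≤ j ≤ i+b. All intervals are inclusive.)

Scan j = 1,2,… for w:
  j=1: fails
  j=2: fails
  j=3: holds
First hit at j=3, so smallest k = 3-1 = 2.

2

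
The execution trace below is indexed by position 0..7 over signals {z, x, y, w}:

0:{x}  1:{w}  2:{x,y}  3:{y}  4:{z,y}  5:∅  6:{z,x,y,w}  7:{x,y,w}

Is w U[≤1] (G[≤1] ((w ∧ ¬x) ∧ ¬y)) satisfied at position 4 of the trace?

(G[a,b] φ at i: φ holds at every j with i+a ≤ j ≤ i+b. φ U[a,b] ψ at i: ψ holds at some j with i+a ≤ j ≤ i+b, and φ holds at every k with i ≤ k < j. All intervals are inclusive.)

False

Need some j in [4,5] with G[≤1] ((w ∧ ¬x) ∧ ¬y), and w at every k in [4,j-1].
  j=4: G[≤1] ((w ∧ ¬x) ∧ ¬y) — fails at 4.
  j=5: G[≤1] ((w ∧ ¬x) ∧ ¬y) — fails at 5.
No j in the window works → until fails.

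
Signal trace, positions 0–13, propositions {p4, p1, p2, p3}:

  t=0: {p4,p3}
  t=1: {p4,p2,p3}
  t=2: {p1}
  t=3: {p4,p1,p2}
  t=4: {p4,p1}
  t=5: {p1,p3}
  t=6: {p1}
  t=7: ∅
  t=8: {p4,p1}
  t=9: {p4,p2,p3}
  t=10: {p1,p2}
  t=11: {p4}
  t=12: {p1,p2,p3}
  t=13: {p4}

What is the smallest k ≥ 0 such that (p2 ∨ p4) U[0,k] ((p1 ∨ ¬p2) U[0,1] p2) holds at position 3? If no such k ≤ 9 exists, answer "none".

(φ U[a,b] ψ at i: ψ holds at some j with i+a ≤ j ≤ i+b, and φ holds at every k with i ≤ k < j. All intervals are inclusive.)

Need earliest j ≥ 3 with ((p1 ∨ ¬p2) U[0,1] p2), and (p2 ∨ p4) at every k in [3,j-1].
  j=3: rhs holds (empty prefix). k = 0.

0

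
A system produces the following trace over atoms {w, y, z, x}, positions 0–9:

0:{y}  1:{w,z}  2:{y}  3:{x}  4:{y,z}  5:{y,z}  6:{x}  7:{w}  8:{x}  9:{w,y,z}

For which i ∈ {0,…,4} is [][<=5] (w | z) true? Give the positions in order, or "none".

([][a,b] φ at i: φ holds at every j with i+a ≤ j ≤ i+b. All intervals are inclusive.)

none

Evaluate at each i in [0,4]:
  i=0: ✗ (fails at j=0)
  i=1: ✗ (fails at j=2)
  i=2: ✗ (fails at j=2)
  i=3: ✗ (fails at j=3)
  i=4: ✗ (fails at j=6)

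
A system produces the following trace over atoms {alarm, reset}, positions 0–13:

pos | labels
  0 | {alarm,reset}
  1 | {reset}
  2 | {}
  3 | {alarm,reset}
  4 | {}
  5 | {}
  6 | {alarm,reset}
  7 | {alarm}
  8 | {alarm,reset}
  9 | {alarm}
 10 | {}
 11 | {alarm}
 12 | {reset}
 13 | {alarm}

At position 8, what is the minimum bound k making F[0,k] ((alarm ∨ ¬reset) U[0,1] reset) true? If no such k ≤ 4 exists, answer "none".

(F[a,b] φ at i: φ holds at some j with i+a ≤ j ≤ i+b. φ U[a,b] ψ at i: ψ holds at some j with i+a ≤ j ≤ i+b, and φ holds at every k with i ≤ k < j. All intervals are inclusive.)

0

Scan j = 8,9,… for ((alarm ∨ ¬reset) U[0,1] reset):
  j=8: holds
First hit at j=8, so smallest k = 8-8 = 0.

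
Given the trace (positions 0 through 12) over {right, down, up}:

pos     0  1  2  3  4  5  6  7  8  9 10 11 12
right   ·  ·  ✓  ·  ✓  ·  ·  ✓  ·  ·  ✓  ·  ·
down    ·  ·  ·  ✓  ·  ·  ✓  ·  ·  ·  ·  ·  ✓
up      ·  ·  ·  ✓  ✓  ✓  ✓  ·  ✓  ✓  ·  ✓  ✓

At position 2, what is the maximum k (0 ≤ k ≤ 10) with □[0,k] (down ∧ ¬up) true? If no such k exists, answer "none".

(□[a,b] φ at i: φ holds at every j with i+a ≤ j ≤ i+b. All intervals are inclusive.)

(down ∧ ¬up) must hold from j=2 onward; find where it first fails.
  j=2: fails → no k works.

none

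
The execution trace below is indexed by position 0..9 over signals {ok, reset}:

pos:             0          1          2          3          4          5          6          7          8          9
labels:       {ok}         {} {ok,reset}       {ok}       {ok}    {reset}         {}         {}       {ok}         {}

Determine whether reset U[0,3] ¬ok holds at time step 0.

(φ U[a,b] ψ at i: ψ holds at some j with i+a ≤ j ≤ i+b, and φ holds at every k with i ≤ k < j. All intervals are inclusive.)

False

Need some j in [0,3] with ¬ok, and reset at every k in [0,j-1].
  j=0: ¬ok false.
  j=1: ¬ok holds, but reset fails at k=0 → not this j.
  j=2: ¬ok false.
  j=3: ¬ok false.
No j in the window works → until fails.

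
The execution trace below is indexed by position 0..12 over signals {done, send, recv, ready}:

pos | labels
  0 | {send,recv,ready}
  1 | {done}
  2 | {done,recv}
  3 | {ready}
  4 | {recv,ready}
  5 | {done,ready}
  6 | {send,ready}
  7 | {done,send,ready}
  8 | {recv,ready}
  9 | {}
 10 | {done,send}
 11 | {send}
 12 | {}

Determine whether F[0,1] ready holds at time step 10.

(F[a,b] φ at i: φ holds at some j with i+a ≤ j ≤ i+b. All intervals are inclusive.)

Check ready at each j in [10,11]:
  j=10: false
  j=11: false
No position in the window satisfies it → formula fails.

False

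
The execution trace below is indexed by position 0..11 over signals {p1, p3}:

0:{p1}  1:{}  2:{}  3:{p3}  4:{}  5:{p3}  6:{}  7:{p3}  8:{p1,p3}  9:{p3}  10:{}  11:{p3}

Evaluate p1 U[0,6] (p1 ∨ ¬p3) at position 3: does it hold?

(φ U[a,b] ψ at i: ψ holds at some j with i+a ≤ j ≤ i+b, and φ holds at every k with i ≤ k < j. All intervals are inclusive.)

Need some j in [3,9] with (p1 ∨ ¬p3), and p1 at every k in [3,j-1].
  j=3: (p1 ∨ ¬p3) false.
  j=4: (p1 ∨ ¬p3) holds, but p1 fails at k=3 → not this j.
  j=5: (p1 ∨ ¬p3) false.
  j=6: (p1 ∨ ¬p3) holds, but p1 fails at k=3 → not this j.
  j=7: (p1 ∨ ¬p3) false.
  j=8: (p1 ∨ ¬p3) holds, but p1 fails at k=3 → not this j.
  j=9: (p1 ∨ ¬p3) false.
No j in the window works → until fails.

No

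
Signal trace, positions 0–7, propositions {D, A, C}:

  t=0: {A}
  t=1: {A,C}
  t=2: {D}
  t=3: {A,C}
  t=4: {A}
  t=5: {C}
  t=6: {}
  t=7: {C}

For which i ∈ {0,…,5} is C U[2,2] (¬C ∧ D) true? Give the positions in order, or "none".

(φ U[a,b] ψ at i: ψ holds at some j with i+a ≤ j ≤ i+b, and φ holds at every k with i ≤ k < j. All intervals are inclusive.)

Evaluate at each i in [0,5]:
  i=0: ✗ (lhs fails at k=0 before rhs at j=2)
  i=1: ✗ (no rhs in [3,3])
  i=2: ✗ (no rhs in [4,4])
  i=3: ✗ (no rhs in [5,5])
  i=4: ✗ (no rhs in [6,6])
  i=5: ✗ (no rhs in [7,7])

none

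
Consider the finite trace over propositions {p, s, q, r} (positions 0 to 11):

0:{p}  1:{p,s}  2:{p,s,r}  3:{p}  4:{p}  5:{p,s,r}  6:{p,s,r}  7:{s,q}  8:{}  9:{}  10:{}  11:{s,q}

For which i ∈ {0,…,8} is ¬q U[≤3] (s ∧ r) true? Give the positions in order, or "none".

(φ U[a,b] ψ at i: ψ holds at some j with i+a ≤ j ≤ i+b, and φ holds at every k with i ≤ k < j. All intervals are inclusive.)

0, 1, 2, 3, 4, 5, 6

Evaluate at each i in [0,8]:
  i=0: ✓ (rhs at j=2; lhs holds on [0,1])
  i=1: ✓ (rhs at j=2; lhs holds on [1,1])
  i=2: ✓ (rhs at j=2)
  i=3: ✓ (rhs at j=5; lhs holds on [3,4])
  i=4: ✓ (rhs at j=5; lhs holds on [4,4])
  i=5: ✓ (rhs at j=5)
  i=6: ✓ (rhs at j=6)
  i=7: ✗ (no rhs in [7,10])
  i=8: ✗ (no rhs in [8,11])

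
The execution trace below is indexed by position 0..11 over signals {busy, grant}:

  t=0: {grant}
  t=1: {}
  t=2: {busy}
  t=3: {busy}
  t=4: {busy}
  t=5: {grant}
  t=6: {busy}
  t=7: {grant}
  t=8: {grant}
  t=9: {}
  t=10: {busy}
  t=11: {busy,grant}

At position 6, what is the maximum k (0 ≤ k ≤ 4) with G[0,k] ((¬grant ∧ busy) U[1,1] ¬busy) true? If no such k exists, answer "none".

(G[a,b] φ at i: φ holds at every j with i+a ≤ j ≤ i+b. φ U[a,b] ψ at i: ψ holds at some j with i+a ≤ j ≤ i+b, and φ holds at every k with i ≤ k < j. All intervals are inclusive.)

0

((¬grant ∧ busy) U[1,1] ¬busy) must hold from j=6 onward; find where it first fails.
  j=6: holds
  j=7: fails
Holds on [6,6], so largest k = 0.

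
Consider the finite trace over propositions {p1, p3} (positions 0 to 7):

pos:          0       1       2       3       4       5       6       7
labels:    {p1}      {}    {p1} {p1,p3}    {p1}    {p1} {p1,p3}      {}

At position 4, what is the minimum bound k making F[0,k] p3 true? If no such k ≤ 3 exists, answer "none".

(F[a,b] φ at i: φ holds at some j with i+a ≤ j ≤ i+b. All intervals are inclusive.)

Scan j = 4,5,… for p3:
  j=4: fails
  j=5: fails
  j=6: holds
First hit at j=6, so smallest k = 6-4 = 2.

2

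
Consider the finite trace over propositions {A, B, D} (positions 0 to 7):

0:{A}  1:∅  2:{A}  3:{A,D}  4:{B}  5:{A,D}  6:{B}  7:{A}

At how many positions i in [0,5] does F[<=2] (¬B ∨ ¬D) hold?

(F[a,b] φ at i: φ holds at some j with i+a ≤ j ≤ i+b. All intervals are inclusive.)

Evaluate at each i in [0,5]:
  i=0: ✓ (witness j=0)
  i=1: ✓ (witness j=1)
  i=2: ✓ (witness j=2)
  i=3: ✓ (witness j=3)
  i=4: ✓ (witness j=4)
  i=5: ✓ (witness j=5)
Positions where it holds: {0, 1, 2, 3, 4, 5} → 6.

6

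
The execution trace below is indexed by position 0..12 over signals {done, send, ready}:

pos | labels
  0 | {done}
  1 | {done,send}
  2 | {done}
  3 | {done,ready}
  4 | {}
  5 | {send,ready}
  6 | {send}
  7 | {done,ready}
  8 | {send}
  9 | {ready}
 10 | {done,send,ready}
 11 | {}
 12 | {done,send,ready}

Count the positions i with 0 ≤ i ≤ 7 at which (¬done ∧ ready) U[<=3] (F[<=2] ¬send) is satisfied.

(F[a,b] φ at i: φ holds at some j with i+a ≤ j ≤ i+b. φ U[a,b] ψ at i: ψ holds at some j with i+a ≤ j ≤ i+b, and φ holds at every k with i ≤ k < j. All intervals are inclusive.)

Evaluate at each i in [0,7]:
  i=0: ✓ (rhs at j=0)
  i=1: ✓ (rhs at j=1)
  i=2: ✓ (rhs at j=2)
  i=3: ✓ (rhs at j=3)
  i=4: ✓ (rhs at j=4)
  i=5: ✓ (rhs at j=5)
  i=6: ✓ (rhs at j=6)
  i=7: ✓ (rhs at j=7)
Positions where it holds: {0, 1, 2, 3, 4, 5, 6, 7} → 8.

8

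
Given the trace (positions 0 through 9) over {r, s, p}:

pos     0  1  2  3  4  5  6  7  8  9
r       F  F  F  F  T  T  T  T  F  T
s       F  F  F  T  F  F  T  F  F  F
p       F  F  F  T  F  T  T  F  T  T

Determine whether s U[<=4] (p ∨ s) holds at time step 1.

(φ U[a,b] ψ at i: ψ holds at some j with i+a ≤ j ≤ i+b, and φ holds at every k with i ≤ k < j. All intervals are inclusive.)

Does not hold

Need some j in [1,5] with (p ∨ s), and s at every k in [1,j-1].
  j=1: (p ∨ s) false.
  j=2: (p ∨ s) false.
  j=3: (p ∨ s) holds, but s fails at k=1 → not this j.
  j=4: (p ∨ s) false.
  j=5: (p ∨ s) holds, but s fails at k=1 → not this j.
No j in the window works → until fails.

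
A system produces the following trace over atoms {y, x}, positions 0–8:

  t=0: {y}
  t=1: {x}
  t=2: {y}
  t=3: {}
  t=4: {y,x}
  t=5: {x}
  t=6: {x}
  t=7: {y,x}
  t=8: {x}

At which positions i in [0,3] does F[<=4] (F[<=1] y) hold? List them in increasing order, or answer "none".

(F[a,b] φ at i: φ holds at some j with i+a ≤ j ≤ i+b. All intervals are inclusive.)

Evaluate at each i in [0,3]:
  i=0: ✓ (witness j=0)
  i=1: ✓ (witness j=1)
  i=2: ✓ (witness j=2)
  i=3: ✓ (witness j=3)

0, 1, 2, 3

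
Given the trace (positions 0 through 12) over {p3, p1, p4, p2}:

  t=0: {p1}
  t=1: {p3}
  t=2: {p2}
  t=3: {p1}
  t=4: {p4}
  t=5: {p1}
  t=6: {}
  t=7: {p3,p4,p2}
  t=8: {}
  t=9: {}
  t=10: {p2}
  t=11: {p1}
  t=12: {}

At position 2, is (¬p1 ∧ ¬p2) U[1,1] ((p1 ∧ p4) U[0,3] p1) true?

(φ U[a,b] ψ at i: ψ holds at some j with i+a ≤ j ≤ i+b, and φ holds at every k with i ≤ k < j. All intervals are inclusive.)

No

Need some j in [3,3] with ((p1 ∧ p4) U[0,3] p1), and (¬p1 ∧ ¬p2) at every k in [2,j-1].
  j=3: ((p1 ∧ p4) U[0,3] p1) holds, but (¬p1 ∧ ¬p2) fails at k=2 → not this j.
No j in the window works → until fails.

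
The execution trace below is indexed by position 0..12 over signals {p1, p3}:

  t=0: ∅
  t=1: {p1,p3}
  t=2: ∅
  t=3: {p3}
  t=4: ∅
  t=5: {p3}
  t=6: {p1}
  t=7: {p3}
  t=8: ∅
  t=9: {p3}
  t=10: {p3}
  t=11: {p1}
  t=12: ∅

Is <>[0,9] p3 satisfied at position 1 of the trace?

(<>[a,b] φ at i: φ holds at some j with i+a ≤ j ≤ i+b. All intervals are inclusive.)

True

Check p3 at each j in [1,10]:
  j=1: true
  j=2: false
  j=3: true
  j=4: false
  j=5: true
  j=6: false
  j=7: true
  j=8: false
  j=9: true
  j=10: true
Found at j=1 → formula holds.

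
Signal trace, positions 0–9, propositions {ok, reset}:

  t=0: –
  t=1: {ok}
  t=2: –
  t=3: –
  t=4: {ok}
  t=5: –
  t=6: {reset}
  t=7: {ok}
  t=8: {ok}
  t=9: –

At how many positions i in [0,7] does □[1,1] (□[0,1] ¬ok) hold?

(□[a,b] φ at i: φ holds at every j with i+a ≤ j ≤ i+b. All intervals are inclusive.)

Evaluate at each i in [0,7]:
  i=0: ✗ (fails at j=1)
  i=1: ✓ (all of [2,2])
  i=2: ✗ (fails at j=3)
  i=3: ✗ (fails at j=4)
  i=4: ✓ (all of [5,5])
  i=5: ✗ (fails at j=6)
  i=6: ✗ (fails at j=7)
  i=7: ✗ (fails at j=8)
Positions where it holds: {1, 4} → 2.

2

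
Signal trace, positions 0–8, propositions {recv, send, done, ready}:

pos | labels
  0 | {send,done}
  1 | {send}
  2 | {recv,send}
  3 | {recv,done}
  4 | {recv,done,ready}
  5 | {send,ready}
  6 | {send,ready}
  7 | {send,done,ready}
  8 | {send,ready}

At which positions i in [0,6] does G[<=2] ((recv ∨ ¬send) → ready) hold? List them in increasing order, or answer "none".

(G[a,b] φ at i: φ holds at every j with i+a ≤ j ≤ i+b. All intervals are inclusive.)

Evaluate at each i in [0,6]:
  i=0: ✗ (fails at j=2)
  i=1: ✗ (fails at j=2)
  i=2: ✗ (fails at j=2)
  i=3: ✗ (fails at j=3)
  i=4: ✓ (all of [4,6])
  i=5: ✓ (all of [5,7])
  i=6: ✓ (all of [6,8])

4, 5, 6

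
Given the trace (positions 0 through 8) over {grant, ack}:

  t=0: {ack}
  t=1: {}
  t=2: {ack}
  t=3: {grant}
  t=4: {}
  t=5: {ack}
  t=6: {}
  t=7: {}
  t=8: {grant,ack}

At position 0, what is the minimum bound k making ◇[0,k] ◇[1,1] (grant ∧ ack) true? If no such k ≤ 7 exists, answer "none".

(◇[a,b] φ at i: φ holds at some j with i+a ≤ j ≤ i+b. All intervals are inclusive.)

7

Scan j = 0,1,… for ◇[1,1] (grant ∧ ack):
  j=0: fails
  j=1: fails
  j=2: fails
  j=3: fails
  j=4: fails
  j=5: fails
  j=6: fails
  j=7: holds
First hit at j=7, so smallest k = 7-0 = 7.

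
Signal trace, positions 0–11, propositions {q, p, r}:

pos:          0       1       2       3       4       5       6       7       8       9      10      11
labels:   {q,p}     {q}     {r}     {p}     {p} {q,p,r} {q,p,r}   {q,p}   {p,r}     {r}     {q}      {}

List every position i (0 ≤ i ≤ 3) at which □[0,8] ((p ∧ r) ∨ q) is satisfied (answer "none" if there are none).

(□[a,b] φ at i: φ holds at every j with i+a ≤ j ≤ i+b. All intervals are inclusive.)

none

Evaluate at each i in [0,3]:
  i=0: ✗ (fails at j=2)
  i=1: ✗ (fails at j=2)
  i=2: ✗ (fails at j=2)
  i=3: ✗ (fails at j=3)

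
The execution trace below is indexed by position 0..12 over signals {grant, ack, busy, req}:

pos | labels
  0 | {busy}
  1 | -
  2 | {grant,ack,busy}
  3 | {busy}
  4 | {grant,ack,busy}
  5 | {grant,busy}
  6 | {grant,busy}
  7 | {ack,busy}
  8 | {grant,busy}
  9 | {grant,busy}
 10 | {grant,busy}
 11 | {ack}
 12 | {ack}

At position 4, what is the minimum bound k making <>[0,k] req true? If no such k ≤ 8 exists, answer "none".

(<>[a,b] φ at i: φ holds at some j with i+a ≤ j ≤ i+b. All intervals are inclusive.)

none

Scan j = 4,5,… for req:
  j=4: fails
  j=5: fails
  j=6: fails
  j=7: fails
  j=8: fails
  j=9: fails
  j=10: fails
  j=11: fails
  j=12: fails
No j in [4,12] satisfies it → none.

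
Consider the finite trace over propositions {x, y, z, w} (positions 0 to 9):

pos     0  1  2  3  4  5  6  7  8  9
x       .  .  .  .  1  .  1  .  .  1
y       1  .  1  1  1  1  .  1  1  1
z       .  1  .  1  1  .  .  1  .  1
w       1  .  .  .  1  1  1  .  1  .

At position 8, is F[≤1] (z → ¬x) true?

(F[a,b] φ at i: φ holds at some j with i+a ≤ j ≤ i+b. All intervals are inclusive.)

Check (z → ¬x) at each j in [8,9]:
  j=8: true
  j=9: false
Found at j=8 → formula holds.

Yes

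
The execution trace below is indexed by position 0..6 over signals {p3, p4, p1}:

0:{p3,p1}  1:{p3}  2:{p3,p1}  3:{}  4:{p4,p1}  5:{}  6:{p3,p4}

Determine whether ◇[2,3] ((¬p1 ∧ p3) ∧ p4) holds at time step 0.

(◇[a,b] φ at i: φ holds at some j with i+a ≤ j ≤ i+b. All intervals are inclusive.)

No

Check ((¬p1 ∧ p3) ∧ p4) at each j in [2,3]:
  j=2: false
  j=3: false
No position in the window satisfies it → formula fails.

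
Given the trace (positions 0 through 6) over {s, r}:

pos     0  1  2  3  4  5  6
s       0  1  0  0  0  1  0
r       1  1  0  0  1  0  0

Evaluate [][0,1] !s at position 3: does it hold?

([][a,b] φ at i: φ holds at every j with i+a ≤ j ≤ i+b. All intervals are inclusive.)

Yes

Check !s at every j in [3,4]:
  j=3: true
  j=4: true
All positions satisfy it → formula holds.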